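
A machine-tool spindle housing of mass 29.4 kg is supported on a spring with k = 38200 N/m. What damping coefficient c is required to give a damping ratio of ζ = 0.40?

848 N·s/m

c_c = 2√(k·m) = 2√(38200 × 29.4) = 2120 N·s/m.
c = ζ·c_c = 0.40 × 2120 = 847.8 N·s/m.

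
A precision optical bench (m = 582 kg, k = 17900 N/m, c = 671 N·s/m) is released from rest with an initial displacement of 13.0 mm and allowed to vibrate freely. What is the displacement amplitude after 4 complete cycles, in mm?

0.940 mm

ζ = c/(2√(km)) = 671/(2√(17900 × 582)) = 671/6455 = 0.1039.
Logarithmic decrement δ = 2πζ/√(1 − ζ²) = 2π × 0.1039/√(1 − 0.0108) = 0.6567.
After n cycles, x_n/x₀ = e^(−nδ), so x_4 = 13.0 × e^(−4 × 0.6567) = 13.0 × 0.07232 = 0.9402 mm.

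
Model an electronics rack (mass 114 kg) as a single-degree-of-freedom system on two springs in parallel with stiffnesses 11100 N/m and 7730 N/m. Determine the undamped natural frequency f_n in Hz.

Parallel springs add: k_eq = 11100 + 7730 = 18830 N/m.
ω_n = √(k_eq/m) = √(18830/114) = √165.2 = 12.85 rad/s.
f_n = ω_n/(2π) = 12.85/6.283 = 2.045 Hz.

2.05 Hz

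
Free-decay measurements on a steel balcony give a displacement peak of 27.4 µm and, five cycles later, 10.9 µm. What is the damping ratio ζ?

Logarithmic decrement δ = (1/n)·ln(x₀/x_n) = (1/5)·ln(27.4/10.9) = (1/5)·ln(2.514) = 0.1844.
ζ = δ/√(4π² + δ²) = 0.1844/√(39.48 + 0.0340) = 0.1844/6.286 = 0.02933.

0.0293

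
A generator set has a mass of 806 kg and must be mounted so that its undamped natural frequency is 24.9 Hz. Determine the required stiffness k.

19700000 N/m

ω_n = 2πf_n = 2π × 24.9 = 156.5 rad/s.
k = m·ω_n² = 806 × 156.5² = 806 × 24480 = 19730000 N/m.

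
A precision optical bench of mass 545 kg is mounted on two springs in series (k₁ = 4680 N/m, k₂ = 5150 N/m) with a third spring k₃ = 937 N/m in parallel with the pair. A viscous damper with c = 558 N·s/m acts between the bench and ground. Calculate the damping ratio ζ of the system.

0.205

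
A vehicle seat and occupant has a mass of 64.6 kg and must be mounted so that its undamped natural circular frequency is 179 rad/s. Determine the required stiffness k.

k = m·ω_n² = 64.6 × 179.0² = 64.6 × 32040 = 2070000 N/m.

2070000 N/m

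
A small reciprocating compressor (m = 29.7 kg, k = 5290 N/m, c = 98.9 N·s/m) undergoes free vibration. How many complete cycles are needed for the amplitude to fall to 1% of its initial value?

ζ = c/(2√(km)) = 98.9/(2√(5290 × 29.7)) = 98.9/792.7 = 0.1248.
Logarithmic decrement δ = 2πζ/√(1 − ζ²) = 2π × 0.1248/√(1 − 0.0156) = 0.7900.
x_n/x₀ = e^(−nδ) ≤ 0.01; take ln: n ≥ ln(1/0.01)/δ = 4.605/0.7900 = 5.829.
So 6 complete cycles are required.

6 cycles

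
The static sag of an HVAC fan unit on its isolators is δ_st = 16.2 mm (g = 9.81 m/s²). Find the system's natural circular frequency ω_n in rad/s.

ω_n = √(g/δ_st) = √(9.81/0.0162) = √605.6 = 24.61 rad/s.

24.6 rad/s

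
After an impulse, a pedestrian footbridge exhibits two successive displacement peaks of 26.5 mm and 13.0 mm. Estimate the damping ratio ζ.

0.113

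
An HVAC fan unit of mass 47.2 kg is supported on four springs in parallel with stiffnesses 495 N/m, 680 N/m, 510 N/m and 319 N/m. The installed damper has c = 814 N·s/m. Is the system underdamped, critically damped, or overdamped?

overdamped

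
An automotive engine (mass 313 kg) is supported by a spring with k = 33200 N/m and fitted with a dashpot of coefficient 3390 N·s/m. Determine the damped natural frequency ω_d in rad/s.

8.76 rad/s

ω_n = √(k/m) = √(33200/313) = 10.30 rad/s.
Critical damping c_c = 2√(k·m) = 2√(33200 × 313) = 6447 N·s/m, so ζ = c/c_c = 3390/6447 = 0.5258.
ω_d = ω_n√(1 − ζ²) = 10.30 × √(1 − 0.276) = 8.760 rad/s.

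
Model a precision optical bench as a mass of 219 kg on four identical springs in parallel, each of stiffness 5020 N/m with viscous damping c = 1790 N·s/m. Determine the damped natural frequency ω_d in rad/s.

Parallel springs add: k_eq = 4 × 5020 = 20080 N/m.
ω_n = √(k_eq/m) = √(20080/219) = 9.575 rad/s.
Critical damping c_c = 2√(k_eq·m) = 2√(20080 × 219) = 4194 N·s/m, so ζ = c/c_c = 1790/4194 = 0.4268.
ω_d = ω_n√(1 − ζ²) = 9.575 × √(1 − 0.182) = 8.660 rad/s.

8.66 rad/s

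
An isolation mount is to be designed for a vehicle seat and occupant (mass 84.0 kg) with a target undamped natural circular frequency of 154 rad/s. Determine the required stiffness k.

k = m·ω_n² = 84.0 × 154.0² = 84.0 × 23720 = 1992000 N/m.

1990000 N/m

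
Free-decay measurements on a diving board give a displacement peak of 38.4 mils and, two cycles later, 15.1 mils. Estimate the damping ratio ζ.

0.0741

Logarithmic decrement δ = (1/n)·ln(x₀/x_n) = (1/2)·ln(38.4/15.1) = (1/2)·ln(2.543) = 0.4667.
ζ = δ/√(4π² + δ²) = 0.4667/√(39.48 + 0.218) = 0.4667/6.300 = 0.07407.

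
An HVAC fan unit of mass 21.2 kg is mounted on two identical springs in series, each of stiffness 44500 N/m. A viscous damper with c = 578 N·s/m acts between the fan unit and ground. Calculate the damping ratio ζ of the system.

Series springs: 1/k_eq = 2/44500, so k_eq = 44500/2 = 22250 N/m.
ω_n = √(k_eq/m) = √(22250/21.2) = 32.40 rad/s.
Critical damping c_c = 2√(k_eq·m) = 2√(22250 × 21.2) = 1374 N·s/m, so ζ = c/c_c = 578/1374 = 0.4208.

0.421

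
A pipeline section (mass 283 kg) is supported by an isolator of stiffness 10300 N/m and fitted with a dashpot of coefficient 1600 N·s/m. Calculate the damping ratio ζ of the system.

0.469

ω_n = √(k/m) = √(10300/283) = 6.033 rad/s.
Critical damping c_c = 2√(k·m) = 2√(10300 × 283) = 3415 N·s/m, so ζ = c/c_c = 1600/3415 = 0.4686.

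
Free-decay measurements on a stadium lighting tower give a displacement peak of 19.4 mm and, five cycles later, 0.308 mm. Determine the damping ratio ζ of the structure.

0.131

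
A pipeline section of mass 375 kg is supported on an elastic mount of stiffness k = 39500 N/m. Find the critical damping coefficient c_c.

7700 N·s/m

c_c = 2√(k·m) = 2√(39500 × 375) = 2 × 3849 = 7697 N·s/m.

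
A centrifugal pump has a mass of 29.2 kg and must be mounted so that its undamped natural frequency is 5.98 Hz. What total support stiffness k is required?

41200 N/m

ω_n = 2πf_n = 2π × 5.98 = 37.57 rad/s.
k = m·ω_n² = 29.2 × 37.57² = 29.2 × 1412 = 41220 N/m.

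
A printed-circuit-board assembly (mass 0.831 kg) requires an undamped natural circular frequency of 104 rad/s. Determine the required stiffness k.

k = m·ω_n² = 0.831 × 104.0² = 0.831 × 10820 = 8988 N/m.

8990 N/m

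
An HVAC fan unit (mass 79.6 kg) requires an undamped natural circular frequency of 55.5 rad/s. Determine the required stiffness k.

245000 N/m

k = m·ω_n² = 79.6 × 55.50² = 79.6 × 3080 = 245200 N/m.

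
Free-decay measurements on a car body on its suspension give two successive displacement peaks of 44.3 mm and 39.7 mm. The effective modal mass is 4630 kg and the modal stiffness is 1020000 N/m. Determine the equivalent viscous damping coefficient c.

Logarithmic decrement δ = (1/n)·ln(x₀/x_n) = (1/1)·ln(44.3/39.7) = (1/1)·ln(1.116) = 0.1096.
ζ = δ/√(4π² + δ²) = 0.1096/√(39.48 + 0.0120) = 0.1096/6.284 = 0.01745.
c = ζ · 2√(km) = 0.01745 × 2√(1020000 × 4630) = 0.01745 × 137400 = 2398 N·s/m.

2400 N·s/m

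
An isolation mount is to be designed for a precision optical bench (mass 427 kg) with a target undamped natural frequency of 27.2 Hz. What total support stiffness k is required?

ω_n = 2πf_n = 2π × 27.2 = 170.9 rad/s.
k = m·ω_n² = 427 × 170.9² = 427 × 29210 = 12470000 N/m.

12500000 N/m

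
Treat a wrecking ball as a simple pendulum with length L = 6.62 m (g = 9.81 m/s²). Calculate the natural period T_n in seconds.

For a simple pendulum ω_n = √(g/L) = √(9.81/6.62) = √1.482 = 1.217 rad/s.
T_n = 2π/ω_n = 6.283/1.217 = 5.161 s.

5.16 s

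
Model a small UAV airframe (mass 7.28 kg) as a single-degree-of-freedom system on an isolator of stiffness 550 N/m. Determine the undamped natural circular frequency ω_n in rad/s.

8.69 rad/s

ω_n = √(k/m) = √(550.0/7.28) = √75.55 = 8.692 rad/s.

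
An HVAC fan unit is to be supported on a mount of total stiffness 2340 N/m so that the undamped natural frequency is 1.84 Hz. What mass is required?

17.5 kg

ω_n = 2πf_n = 2π × 1.84 = 11.56 rad/s.
m = k/ω_n² = 2340/11.56² = 2340/133.7 = 17.51 kg.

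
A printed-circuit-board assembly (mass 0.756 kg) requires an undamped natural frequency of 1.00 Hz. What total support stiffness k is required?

ω_n = 2πf_n = 2π × 1.00 = 6.283 rad/s.
k = m·ω_n² = 0.756 × 6.283² = 0.756 × 39.48 = 29.85 N/m.

29.8 N/m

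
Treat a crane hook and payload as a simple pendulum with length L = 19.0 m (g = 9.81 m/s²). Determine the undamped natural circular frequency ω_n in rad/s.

For a simple pendulum ω_n = √(g/L) = √(9.81/19.0) = √0.5163 = 0.7186 rad/s.

0.719 rad/s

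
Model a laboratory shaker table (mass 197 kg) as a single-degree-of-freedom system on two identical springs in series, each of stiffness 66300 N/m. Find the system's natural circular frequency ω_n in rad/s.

Series springs: 1/k_eq = 2/66300, so k_eq = 66300/2 = 33150 N/m.
ω_n = √(k_eq/m) = √(33150/197) = √168.3 = 12.97 rad/s.

13.0 rad/s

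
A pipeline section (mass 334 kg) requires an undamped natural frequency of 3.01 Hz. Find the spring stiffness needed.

119000 N/m

ω_n = 2πf_n = 2π × 3.01 = 18.91 rad/s.
k = m·ω_n² = 334 × 18.91² = 334 × 357.7 = 119500 N/m.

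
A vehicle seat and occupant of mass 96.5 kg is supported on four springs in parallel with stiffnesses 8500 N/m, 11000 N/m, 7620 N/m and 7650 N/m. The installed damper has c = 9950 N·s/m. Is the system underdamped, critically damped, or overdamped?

Parallel springs add: k_eq = 8500 + 11000 + 7620 + 7650 = 34770 N/m.
c_c = 2√(k_eq·m) = 3663 N·s/m; ζ = c/c_c = 9950/3663 = 2.72.
Since ζ > 1 the system is overdamped.

overdamped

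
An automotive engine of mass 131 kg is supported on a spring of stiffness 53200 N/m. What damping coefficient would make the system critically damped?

c_c = 2√(k·m) = 2√(53200 × 131) = 2 × 2640 = 5280 N·s/m.

5280 N·s/m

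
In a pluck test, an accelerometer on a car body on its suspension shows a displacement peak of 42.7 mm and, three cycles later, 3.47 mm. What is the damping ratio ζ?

0.132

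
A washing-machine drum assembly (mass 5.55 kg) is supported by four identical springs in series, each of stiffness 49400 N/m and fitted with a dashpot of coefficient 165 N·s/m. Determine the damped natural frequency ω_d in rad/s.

Series springs: 1/k_eq = 4/49400, so k_eq = 49400/4 = 12350 N/m.
ω_n = √(k_eq/m) = √(12350/5.55) = 47.17 rad/s.
Critical damping c_c = 2√(k_eq·m) = 2√(12350 × 5.55) = 523.6 N·s/m, so ζ = c/c_c = 165/523.6 = 0.3151.
ω_d = ω_n√(1 − ζ²) = 47.17 × √(1 − 0.0993) = 44.77 rad/s.

44.8 rad/s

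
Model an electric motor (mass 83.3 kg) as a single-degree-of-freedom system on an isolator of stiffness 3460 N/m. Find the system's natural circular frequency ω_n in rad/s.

6.44 rad/s

ω_n = √(k/m) = √(3460/83.3) = √41.54 = 6.445 rad/s.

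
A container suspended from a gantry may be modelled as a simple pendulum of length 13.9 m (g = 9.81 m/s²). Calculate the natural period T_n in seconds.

For a simple pendulum ω_n = √(g/L) = √(9.81/13.9) = √0.7058 = 0.8401 rad/s.
T_n = 2π/ω_n = 6.283/0.8401 = 7.479 s.

7.48 s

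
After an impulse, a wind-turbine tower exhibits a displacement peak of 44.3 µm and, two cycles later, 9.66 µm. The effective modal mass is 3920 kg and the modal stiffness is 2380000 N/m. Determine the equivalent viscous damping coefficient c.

23200 N·s/m

Logarithmic decrement δ = (1/n)·ln(x₀/x_n) = (1/2)·ln(44.3/9.66) = (1/2)·ln(4.586) = 0.7615.
ζ = δ/√(4π² + δ²) = 0.7615/√(39.48 + 0.580) = 0.7615/6.329 = 0.1203.
c = ζ · 2√(km) = 0.1203 × 2√(2380000 × 3920) = 0.1203 × 193200 = 23240 N·s/m.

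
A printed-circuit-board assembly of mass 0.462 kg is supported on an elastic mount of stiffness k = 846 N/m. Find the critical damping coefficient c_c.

39.5 N·s/m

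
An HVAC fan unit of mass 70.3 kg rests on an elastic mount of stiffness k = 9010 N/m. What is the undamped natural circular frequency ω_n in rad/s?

ω_n = √(k/m) = √(9010/70.3) = √128.2 = 11.32 rad/s.

11.3 rad/s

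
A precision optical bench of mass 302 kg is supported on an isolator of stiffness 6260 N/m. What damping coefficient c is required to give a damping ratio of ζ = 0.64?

c_c = 2√(k·m) = 2√(6260 × 302) = 2750 N·s/m.
c = ζ·c_c = 0.64 × 2750 = 1760 N·s/m.

1760 N·s/m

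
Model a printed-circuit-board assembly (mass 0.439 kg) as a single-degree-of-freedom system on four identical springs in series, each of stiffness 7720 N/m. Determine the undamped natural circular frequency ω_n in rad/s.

66.3 rad/s

Series springs: 1/k_eq = 4/7720, so k_eq = 7720/4 = 1930 N/m.
ω_n = √(k_eq/m) = √(1930/0.439) = √4396 = 66.31 rad/s.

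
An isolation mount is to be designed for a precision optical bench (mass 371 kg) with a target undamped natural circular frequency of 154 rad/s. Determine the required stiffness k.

k = m·ω_n² = 371 × 154.0² = 371 × 23720 = 8799000 N/m.

8800000 N/m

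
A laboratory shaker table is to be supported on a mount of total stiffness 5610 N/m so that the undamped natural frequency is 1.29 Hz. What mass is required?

ω_n = 2πf_n = 2π × 1.29 = 8.105 rad/s.
m = k/ω_n² = 5610/8.105² = 5610/65.70 = 85.39 kg.

85.4 kg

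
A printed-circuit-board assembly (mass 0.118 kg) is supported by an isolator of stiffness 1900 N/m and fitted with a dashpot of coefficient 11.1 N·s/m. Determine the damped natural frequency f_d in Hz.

ω_n = √(k/m) = √(1900/0.118) = 126.9 rad/s.
Critical damping c_c = 2√(k·m) = 2√(1900 × 0.118) = 29.95 N·s/m, so ζ = c/c_c = 11.1/29.95 = 0.3707.
ω_d = ω_n√(1 − ζ²) = 126.9 × √(1 − 0.137) = 117.9 rad/s.
f_d = ω_d/(2π) = 18.76 Hz.

18.8 Hz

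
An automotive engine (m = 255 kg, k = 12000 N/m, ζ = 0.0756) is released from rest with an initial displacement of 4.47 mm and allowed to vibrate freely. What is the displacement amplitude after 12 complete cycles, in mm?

Logarithmic decrement δ = 2πζ/√(1 − ζ²) = 2π × 0.07560/√(1 − 0.00572) = 0.4764.
After n cycles, x_n/x₀ = e^(−nδ), so x_12 = 4.47 × e^(−12 × 0.4764) = 4.47 × 0.003291 = 0.01471 mm.

0.0147 mm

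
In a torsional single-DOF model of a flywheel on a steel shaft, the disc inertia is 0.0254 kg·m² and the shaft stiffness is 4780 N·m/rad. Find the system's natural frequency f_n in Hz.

69.0 Hz

ω_n = √(k_t/J) = √(4780/0.0254) = √188200 = 433.8 rad/s.
f_n = ω_n/(2π) = 433.8/6.283 = 69.04 Hz.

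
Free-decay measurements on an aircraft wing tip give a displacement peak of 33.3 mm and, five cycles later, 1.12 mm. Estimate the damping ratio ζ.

Logarithmic decrement δ = (1/n)·ln(x₀/x_n) = (1/5)·ln(33.3/1.12) = (1/5)·ln(29.73) = 0.6784.
ζ = δ/√(4π² + δ²) = 0.6784/√(39.48 + 0.460) = 0.6784/6.320 = 0.1074.

0.107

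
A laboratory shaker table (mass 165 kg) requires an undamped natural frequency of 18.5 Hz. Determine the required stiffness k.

ω_n = 2πf_n = 2π × 18.5 = 116.2 rad/s.
k = m·ω_n² = 165 × 116.2² = 165 × 13510 = 2229000 N/m.

2230000 N/m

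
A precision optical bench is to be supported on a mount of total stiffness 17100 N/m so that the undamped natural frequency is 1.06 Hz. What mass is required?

ω_n = 2πf_n = 2π × 1.06 = 6.660 rad/s.
m = k/ω_n² = 17100/6.660² = 17100/44.36 = 385.5 kg.

386 kg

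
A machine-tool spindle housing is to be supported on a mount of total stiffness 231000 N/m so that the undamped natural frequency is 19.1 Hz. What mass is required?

16.0 kg

ω_n = 2πf_n = 2π × 19.1 = 120.0 rad/s.
m = k/ω_n² = 231000/120.0² = 231000/14400 = 16.04 kg.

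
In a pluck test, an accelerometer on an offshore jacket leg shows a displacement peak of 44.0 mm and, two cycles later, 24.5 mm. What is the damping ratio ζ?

0.0465

Logarithmic decrement δ = (1/n)·ln(x₀/x_n) = (1/2)·ln(44.0/24.5) = (1/2)·ln(1.796) = 0.2928.
ζ = δ/√(4π² + δ²) = 0.2928/√(39.48 + 0.0857) = 0.2928/6.290 = 0.04654.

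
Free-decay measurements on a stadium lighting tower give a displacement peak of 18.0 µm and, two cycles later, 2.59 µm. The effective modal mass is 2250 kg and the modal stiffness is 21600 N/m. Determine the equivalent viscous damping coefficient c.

2130 N·s/m

Logarithmic decrement δ = (1/n)·ln(x₀/x_n) = (1/2)·ln(18.0/2.59) = (1/2)·ln(6.950) = 0.9694.
ζ = δ/√(4π² + δ²) = 0.9694/√(39.48 + 0.940) = 0.9694/6.358 = 0.1525.
c = ζ · 2√(km) = 0.1525 × 2√(21600 × 2250) = 0.1525 × 13940 = 2126 N·s/m.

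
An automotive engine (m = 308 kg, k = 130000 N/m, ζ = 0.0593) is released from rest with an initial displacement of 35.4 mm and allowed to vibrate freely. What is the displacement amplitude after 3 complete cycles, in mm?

Logarithmic decrement δ = 2πζ/√(1 − ζ²) = 2π × 0.05930/√(1 − 0.00352) = 0.3732.
After n cycles, x_n/x₀ = e^(−nδ), so x_3 = 35.4 × e^(−3 × 0.3732) = 35.4 × 0.3264 = 11.55 mm.

11.6 mm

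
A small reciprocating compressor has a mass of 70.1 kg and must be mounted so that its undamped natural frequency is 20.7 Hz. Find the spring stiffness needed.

1190000 N/m

ω_n = 2πf_n = 2π × 20.7 = 130.1 rad/s.
k = m·ω_n² = 70.1 × 130.1² = 70.1 × 16920 = 1186000 N/m.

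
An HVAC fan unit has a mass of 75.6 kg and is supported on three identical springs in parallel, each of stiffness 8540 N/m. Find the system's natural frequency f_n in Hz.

Parallel springs add: k_eq = 3 × 8540 = 25620 N/m.
ω_n = √(k_eq/m) = √(25620/75.6) = √338.9 = 18.41 rad/s.
f_n = ω_n/(2π) = 18.41/6.283 = 2.930 Hz.

2.93 Hz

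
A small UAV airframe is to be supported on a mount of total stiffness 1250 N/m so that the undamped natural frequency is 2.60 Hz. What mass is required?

ω_n = 2πf_n = 2π × 2.60 = 16.34 rad/s.
m = k/ω_n² = 1250/16.34² = 1250/266.9 = 4.684 kg.

4.68 kg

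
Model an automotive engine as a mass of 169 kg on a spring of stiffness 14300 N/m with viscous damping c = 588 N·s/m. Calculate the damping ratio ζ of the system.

ω_n = √(k/m) = √(14300/169) = 9.199 rad/s.
Critical damping c_c = 2√(k·m) = 2√(14300 × 169) = 3109 N·s/m, so ζ = c/c_c = 588/3109 = 0.1891.

0.189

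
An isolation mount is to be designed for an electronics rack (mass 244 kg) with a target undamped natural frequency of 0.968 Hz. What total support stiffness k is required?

9030 N/m

ω_n = 2πf_n = 2π × 0.968 = 6.082 rad/s.
k = m·ω_n² = 244 × 6.082² = 244 × 36.99 = 9026 N/m.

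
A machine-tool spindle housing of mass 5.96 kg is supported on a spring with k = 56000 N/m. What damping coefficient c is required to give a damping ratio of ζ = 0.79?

c_c = 2√(k·m) = 2√(56000 × 5.96) = 1155 N·s/m.
c = ζ·c_c = 0.79 × 1155 = 912.8 N·s/m.

913 N·s/m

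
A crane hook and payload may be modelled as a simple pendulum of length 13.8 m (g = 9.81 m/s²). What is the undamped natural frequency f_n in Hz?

For a simple pendulum ω_n = √(g/L) = √(9.81/13.8) = √0.7109 = 0.8431 rad/s.
f_n = ω_n/(2π) = 0.8431/6.283 = 0.1342 Hz.

0.134 Hz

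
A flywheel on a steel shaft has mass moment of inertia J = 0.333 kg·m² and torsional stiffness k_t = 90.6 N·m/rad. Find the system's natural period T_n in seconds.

0.381 s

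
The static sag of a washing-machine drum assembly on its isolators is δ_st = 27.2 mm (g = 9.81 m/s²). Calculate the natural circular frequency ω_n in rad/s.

19.0 rad/s

ω_n = √(g/δ_st) = √(9.81/0.0272) = √360.7 = 18.99 rad/s.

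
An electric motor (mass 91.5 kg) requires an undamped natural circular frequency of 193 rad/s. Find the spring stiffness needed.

k = m·ω_n² = 91.5 × 193.0² = 91.5 × 37250 = 3408000 N/m.

3410000 N/m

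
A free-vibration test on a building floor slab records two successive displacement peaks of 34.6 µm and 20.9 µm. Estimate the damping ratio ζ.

Logarithmic decrement δ = (1/n)·ln(x₀/x_n) = (1/1)·ln(34.6/20.9) = (1/1)·ln(1.656) = 0.5041.
ζ = δ/√(4π² + δ²) = 0.5041/√(39.48 + 0.254) = 0.5041/6.303 = 0.07997.

0.0800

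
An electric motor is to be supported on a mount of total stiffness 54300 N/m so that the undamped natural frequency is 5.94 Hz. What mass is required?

ω_n = 2πf_n = 2π × 5.94 = 37.32 rad/s.
m = k/ω_n² = 54300/37.32² = 54300/1393 = 38.98 kg.

39.0 kg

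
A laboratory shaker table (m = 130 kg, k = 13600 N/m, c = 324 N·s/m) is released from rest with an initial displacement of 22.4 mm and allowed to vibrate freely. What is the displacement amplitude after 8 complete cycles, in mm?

0.0468 mm

ζ = c/(2√(km)) = 324/(2√(13600 × 130)) = 324/2659 = 0.1218.
Logarithmic decrement δ = 2πζ/√(1 − ζ²) = 2π × 0.1218/√(1 − 0.0148) = 0.7713.
After n cycles, x_n/x₀ = e^(−nδ), so x_8 = 22.4 × e^(−8 × 0.7713) = 22.4 × 0.002091 = 0.04684 mm.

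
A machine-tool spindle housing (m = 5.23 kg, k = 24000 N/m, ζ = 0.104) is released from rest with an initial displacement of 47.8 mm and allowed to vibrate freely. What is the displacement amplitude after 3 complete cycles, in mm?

6.66 mm

Logarithmic decrement δ = 2πζ/√(1 − ζ²) = 2π × 0.1040/√(1 − 0.0108) = 0.6570.
After n cycles, x_n/x₀ = e^(−nδ), so x_3 = 47.8 × e^(−3 × 0.6570) = 47.8 × 0.1393 = 6.659 mm.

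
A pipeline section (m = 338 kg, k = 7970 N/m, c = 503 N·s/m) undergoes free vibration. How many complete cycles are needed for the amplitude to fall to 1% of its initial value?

ζ = c/(2√(km)) = 503/(2√(7970 × 338)) = 503/3283 = 0.1532.
Logarithmic decrement δ = 2πζ/√(1 − ζ²) = 2π × 0.1532/√(1 − 0.0235) = 0.9743.
x_n/x₀ = e^(−nδ) ≤ 0.01; take ln: n ≥ ln(1/0.01)/δ = 4.605/0.9743 = 4.727.
So 5 complete cycles are required.

5 cycles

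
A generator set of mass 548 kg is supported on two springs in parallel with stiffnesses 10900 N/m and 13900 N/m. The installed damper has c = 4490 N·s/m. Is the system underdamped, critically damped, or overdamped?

Parallel springs add: k_eq = 10900 + 13900 = 24800 N/m.
c_c = 2√(k_eq·m) = 7373 N·s/m; ζ = c/c_c = 4490/7373 = 0.609.
Since ζ < 1 the system is underdamped.

underdamped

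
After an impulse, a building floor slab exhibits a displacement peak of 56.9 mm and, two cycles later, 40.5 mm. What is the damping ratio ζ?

Logarithmic decrement δ = (1/n)·ln(x₀/x_n) = (1/2)·ln(56.9/40.5) = (1/2)·ln(1.405) = 0.1700.
ζ = δ/√(4π² + δ²) = 0.1700/√(39.48 + 0.0289) = 0.1700/6.285 = 0.02705.

0.0270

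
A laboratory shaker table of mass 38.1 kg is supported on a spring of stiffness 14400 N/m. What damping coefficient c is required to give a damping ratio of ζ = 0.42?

622 N·s/m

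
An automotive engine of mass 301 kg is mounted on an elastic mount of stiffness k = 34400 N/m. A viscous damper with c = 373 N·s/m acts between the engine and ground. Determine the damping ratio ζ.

ω_n = √(k/m) = √(34400/301) = 10.69 rad/s.
Critical damping c_c = 2√(k·m) = 2√(34400 × 301) = 6436 N·s/m, so ζ = c/c_c = 373/6436 = 0.05796.

0.0580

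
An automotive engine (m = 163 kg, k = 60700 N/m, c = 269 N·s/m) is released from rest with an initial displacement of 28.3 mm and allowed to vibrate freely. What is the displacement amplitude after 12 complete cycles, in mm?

1.12 mm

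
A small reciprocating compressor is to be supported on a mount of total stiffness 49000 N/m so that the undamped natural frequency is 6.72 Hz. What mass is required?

ω_n = 2πf_n = 2π × 6.72 = 42.22 rad/s.
m = k/ω_n² = 49000/42.22² = 49000/1783 = 27.49 kg.

27.5 kg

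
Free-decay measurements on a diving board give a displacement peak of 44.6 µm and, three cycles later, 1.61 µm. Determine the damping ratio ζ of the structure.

0.174

Logarithmic decrement δ = (1/n)·ln(x₀/x_n) = (1/3)·ln(44.6/1.61) = (1/3)·ln(27.70) = 1.107.
ζ = δ/√(4π² + δ²) = 1.107/√(39.48 + 1.23) = 1.107/6.380 = 0.1735.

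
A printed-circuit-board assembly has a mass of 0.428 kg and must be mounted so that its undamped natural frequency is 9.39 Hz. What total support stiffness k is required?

ω_n = 2πf_n = 2π × 9.39 = 59.00 rad/s.
k = m·ω_n² = 0.428 × 59.00² = 0.428 × 3481 = 1490 N/m.

1490 N/m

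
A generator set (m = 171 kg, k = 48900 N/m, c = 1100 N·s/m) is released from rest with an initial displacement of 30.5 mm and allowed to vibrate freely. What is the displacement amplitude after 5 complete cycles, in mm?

ζ = c/(2√(km)) = 1100/(2√(48900 × 171)) = 1100/5783 = 0.1902.
Logarithmic decrement δ = 2πζ/√(1 − ζ²) = 2π × 0.1902/√(1 − 0.0362) = 1.217.
After n cycles, x_n/x₀ = e^(−nδ), so x_5 = 30.5 × e^(−5 × 1.217) = 30.5 × 0.002274 = 0.06934 mm.

0.0693 mm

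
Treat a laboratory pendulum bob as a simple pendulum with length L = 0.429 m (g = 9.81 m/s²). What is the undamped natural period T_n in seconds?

1.31 s

For a simple pendulum ω_n = √(g/L) = √(9.81/0.429) = √22.87 = 4.782 rad/s.
T_n = 2π/ω_n = 6.283/4.782 = 1.314 s.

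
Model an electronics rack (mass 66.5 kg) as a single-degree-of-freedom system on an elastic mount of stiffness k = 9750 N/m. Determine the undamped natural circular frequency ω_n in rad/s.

12.1 rad/s

ω_n = √(k/m) = √(9750/66.5) = √146.6 = 12.11 rad/s.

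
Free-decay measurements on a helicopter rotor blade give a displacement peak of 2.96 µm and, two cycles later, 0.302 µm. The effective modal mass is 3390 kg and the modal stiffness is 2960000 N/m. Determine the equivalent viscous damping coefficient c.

Logarithmic decrement δ = (1/n)·ln(x₀/x_n) = (1/2)·ln(2.96/0.302) = (1/2)·ln(9.801) = 1.141.
ζ = δ/√(4π² + δ²) = 1.141/√(39.48 + 1.30) = 1.141/6.386 = 0.1787.
c = ζ · 2√(km) = 0.1787 × 2√(2960000 × 3390) = 0.1787 × 200300 = 35800 N·s/m.

35800 N·s/m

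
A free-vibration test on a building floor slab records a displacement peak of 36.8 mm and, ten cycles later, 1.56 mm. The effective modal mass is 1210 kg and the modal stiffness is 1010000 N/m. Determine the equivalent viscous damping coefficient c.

3510 N·s/m

Logarithmic decrement δ = (1/n)·ln(x₀/x_n) = (1/10)·ln(36.8/1.56) = (1/10)·ln(23.59) = 0.3161.
ζ = δ/√(4π² + δ²) = 0.3161/√(39.48 + 0.0999) = 0.3161/6.291 = 0.05024.
c = ζ · 2√(km) = 0.05024 × 2√(1010000 × 1210) = 0.05024 × 69920 = 3513 N·s/m.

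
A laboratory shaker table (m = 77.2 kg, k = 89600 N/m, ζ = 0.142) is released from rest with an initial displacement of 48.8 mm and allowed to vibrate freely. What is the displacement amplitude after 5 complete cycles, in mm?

0.538 mm

Logarithmic decrement δ = 2πζ/√(1 − ζ²) = 2π × 0.1420/√(1 − 0.0202) = 0.9013.
After n cycles, x_n/x₀ = e^(−nδ), so x_5 = 48.8 × e^(−5 × 0.9013) = 48.8 × 0.01103 = 0.5385 mm.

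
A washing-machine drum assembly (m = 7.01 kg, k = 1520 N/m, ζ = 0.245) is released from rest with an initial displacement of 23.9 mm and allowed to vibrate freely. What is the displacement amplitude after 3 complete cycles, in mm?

Logarithmic decrement δ = 2πζ/√(1 − ζ²) = 2π × 0.2450/√(1 − 0.0600) = 1.588.
After n cycles, x_n/x₀ = e^(−nδ), so x_3 = 23.9 × e^(−3 × 1.588) = 23.9 × 0.008537 = 0.2040 mm.

0.204 mm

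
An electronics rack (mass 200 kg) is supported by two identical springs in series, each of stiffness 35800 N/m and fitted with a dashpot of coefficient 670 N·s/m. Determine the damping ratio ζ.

Series springs: 1/k_eq = 2/35800, so k_eq = 35800/2 = 17900 N/m.
ω_n = √(k_eq/m) = √(17900/200) = 9.460 rad/s.
Critical damping c_c = 2√(k_eq·m) = 2√(17900 × 200) = 3784 N·s/m, so ζ = c/c_c = 670/3784 = 0.1771.

0.177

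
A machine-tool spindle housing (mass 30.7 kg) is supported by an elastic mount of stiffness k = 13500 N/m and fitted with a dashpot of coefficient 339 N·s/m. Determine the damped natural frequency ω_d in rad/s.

ω_n = √(k/m) = √(13500/30.7) = 20.97 rad/s.
Critical damping c_c = 2√(k·m) = 2√(13500 × 30.7) = 1288 N·s/m, so ζ = c/c_c = 339/1288 = 0.2633.
ω_d = ω_n√(1 − ζ²) = 20.97 × √(1 − 0.0693) = 20.23 rad/s.

20.2 rad/s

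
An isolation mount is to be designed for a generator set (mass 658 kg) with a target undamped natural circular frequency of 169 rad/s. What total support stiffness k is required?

k = m·ω_n² = 658 × 169.0² = 658 × 28560 = 18790000 N/m.

18800000 N/m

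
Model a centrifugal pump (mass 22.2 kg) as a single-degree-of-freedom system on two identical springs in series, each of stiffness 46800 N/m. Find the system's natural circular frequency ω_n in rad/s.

32.5 rad/s

Series springs: 1/k_eq = 2/46800, so k_eq = 46800/2 = 23400 N/m.
ω_n = √(k_eq/m) = √(23400/22.2) = √1054 = 32.47 rad/s.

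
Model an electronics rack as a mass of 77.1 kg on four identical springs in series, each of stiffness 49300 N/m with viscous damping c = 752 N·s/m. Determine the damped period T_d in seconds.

0.539 s

Series springs: 1/k_eq = 4/49300, so k_eq = 49300/4 = 12320 N/m.
ω_n = √(k_eq/m) = √(12320/77.1) = 12.64 rad/s.
Critical damping c_c = 2√(k_eq·m) = 2√(12320 × 77.1) = 1950 N·s/m, so ζ = c/c_c = 752/1950 = 0.3857.
ω_d = ω_n√(1 − ζ²) = 12.64 × √(1 − 0.149) = 11.67 rad/s.
T_d = 2π/ω_d = 0.5386 s.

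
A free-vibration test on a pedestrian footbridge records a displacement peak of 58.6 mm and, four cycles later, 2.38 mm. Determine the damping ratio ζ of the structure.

0.126

Logarithmic decrement δ = (1/n)·ln(x₀/x_n) = (1/4)·ln(58.6/2.38) = (1/4)·ln(24.62) = 0.8009.
ζ = δ/√(4π² + δ²) = 0.8009/√(39.48 + 0.641) = 0.8009/6.334 = 0.1264.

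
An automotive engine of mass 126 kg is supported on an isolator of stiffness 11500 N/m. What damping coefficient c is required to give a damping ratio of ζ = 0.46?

1110 N·s/m

c_c = 2√(k·m) = 2√(11500 × 126) = 2407 N·s/m.
c = ζ·c_c = 0.46 × 2407 = 1107 N·s/m.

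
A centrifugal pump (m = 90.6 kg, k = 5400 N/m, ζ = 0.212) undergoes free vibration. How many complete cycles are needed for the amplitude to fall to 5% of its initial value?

Logarithmic decrement δ = 2πζ/√(1 − ζ²) = 2π × 0.2120/√(1 − 0.0449) = 1.363.
x_n/x₀ = e^(−nδ) ≤ 0.05; take ln: n ≥ ln(1/0.05)/δ = 2.996/1.363 = 2.198.
So 3 complete cycles are required.

3 cycles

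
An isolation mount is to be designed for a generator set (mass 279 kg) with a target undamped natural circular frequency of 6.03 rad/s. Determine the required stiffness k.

10100 N/m

k = m·ω_n² = 279 × 6.030² = 279 × 36.36 = 10140 N/m.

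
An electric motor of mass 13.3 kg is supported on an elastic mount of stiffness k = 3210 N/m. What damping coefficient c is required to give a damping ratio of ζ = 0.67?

c_c = 2√(k·m) = 2√(3210 × 13.3) = 413.2 N·s/m.
c = ζ·c_c = 0.67 × 413.2 = 276.9 N·s/m.

277 N·s/m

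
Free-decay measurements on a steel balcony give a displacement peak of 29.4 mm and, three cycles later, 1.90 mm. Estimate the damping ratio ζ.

0.144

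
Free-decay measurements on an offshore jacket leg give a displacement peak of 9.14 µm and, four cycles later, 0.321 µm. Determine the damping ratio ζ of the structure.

Logarithmic decrement δ = (1/n)·ln(x₀/x_n) = (1/4)·ln(9.14/0.321) = (1/4)·ln(28.47) = 0.8372.
ζ = δ/√(4π² + δ²) = 0.8372/√(39.48 + 0.701) = 0.8372/6.339 = 0.1321.

0.132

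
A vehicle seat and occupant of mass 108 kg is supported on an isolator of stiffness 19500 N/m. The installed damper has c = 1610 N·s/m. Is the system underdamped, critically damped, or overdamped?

underdamped

c_c = 2√(k·m) = 2902 N·s/m; ζ = c/c_c = 1610/2902 = 0.555.
Since ζ < 1 the system is underdamped.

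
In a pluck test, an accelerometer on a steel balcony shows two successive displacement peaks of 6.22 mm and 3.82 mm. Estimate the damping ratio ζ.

Logarithmic decrement δ = (1/n)·ln(x₀/x_n) = (1/1)·ln(6.22/3.82) = (1/1)·ln(1.628) = 0.4875.
ζ = δ/√(4π² + δ²) = 0.4875/√(39.48 + 0.238) = 0.4875/6.302 = 0.07736.

0.0774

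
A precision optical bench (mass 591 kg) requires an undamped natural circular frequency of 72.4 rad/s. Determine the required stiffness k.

k = m·ω_n² = 591 × 72.40² = 591 × 5242 = 3098000 N/m.

3100000 N/m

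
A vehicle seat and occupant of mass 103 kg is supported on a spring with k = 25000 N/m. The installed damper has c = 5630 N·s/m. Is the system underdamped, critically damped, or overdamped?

overdamped

c_c = 2√(k·m) = 3209 N·s/m; ζ = c/c_c = 5630/3209 = 1.75.
Since ζ > 1 the system is overdamped.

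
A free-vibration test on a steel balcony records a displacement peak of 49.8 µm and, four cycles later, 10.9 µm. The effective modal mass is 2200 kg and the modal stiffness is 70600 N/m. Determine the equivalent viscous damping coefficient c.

1500 N·s/m

Logarithmic decrement δ = (1/n)·ln(x₀/x_n) = (1/4)·ln(49.8/10.9) = (1/4)·ln(4.569) = 0.3798.
ζ = δ/√(4π² + δ²) = 0.3798/√(39.48 + 0.144) = 0.3798/6.295 = 0.06034.
c = ζ · 2√(km) = 0.06034 × 2√(70600 × 2200) = 0.06034 × 24930 = 1504 N·s/m.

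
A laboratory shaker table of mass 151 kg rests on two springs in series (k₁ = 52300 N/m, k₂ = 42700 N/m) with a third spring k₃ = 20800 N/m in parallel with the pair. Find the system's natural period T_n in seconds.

Series pair: k_s = k₁k₂/(k₁+k₂) = (52300)(42700)/(52300 + 42700) = 23510 N/m. In parallel with k₃: k_eq = 23510 + 20800 = 44310 N/m.
ω_n = √(k_eq/m) = √(44310/151) = √293.4 = 17.13 rad/s.
T_n = 2π/ω_n = 6.283/17.13 = 0.3668 s.

0.367 s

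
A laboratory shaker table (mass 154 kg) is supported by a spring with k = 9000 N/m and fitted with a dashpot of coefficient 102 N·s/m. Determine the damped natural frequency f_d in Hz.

ω_n = √(k/m) = √(9000/154) = 7.645 rad/s.
Critical damping c_c = 2√(k·m) = 2√(9000 × 154) = 2355 N·s/m, so ζ = c/c_c = 102/2355 = 0.04332.
ω_d = ω_n√(1 − ζ²) = 7.645 × √(1 − 0.00188) = 7.638 rad/s.
f_d = ω_d/(2π) = 1.216 Hz.

1.22 Hz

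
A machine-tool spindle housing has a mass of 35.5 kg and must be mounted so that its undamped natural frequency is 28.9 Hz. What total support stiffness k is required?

1170000 N/m

ω_n = 2πf_n = 2π × 28.9 = 181.6 rad/s.
k = m·ω_n² = 35.5 × 181.6² = 35.5 × 32970 = 1171000 N/m.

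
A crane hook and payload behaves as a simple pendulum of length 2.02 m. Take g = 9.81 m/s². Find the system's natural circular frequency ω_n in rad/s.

2.20 rad/s

For a simple pendulum ω_n = √(g/L) = √(9.81/2.02) = √4.856 = 2.204 rad/s.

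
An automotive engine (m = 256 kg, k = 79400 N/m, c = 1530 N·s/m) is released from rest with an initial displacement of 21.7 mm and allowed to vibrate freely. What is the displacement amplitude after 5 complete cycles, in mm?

ζ = c/(2√(km)) = 1530/(2√(79400 × 256)) = 1530/9017 = 0.1697.
Logarithmic decrement δ = 2πζ/√(1 − ζ²) = 2π × 0.1697/√(1 − 0.0288) = 1.082.
After n cycles, x_n/x₀ = e^(−nδ), so x_5 = 21.7 × e^(−5 × 1.082) = 21.7 × 0.004476 = 0.09712 mm.

0.0971 mm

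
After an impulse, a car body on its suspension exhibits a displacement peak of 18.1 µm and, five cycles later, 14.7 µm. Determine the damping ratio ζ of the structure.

0.00662

Logarithmic decrement δ = (1/n)·ln(x₀/x_n) = (1/5)·ln(18.1/14.7) = (1/5)·ln(1.231) = 0.04161.
ζ = δ/√(4π² + δ²) = 0.04161/√(39.48 + 0.00173) = 0.04161/6.283 = 0.006623.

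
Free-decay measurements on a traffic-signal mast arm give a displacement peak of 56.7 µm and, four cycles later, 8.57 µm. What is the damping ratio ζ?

Logarithmic decrement δ = (1/n)·ln(x₀/x_n) = (1/4)·ln(56.7/8.57) = (1/4)·ln(6.616) = 0.4724.
ζ = δ/√(4π² + δ²) = 0.4724/√(39.48 + 0.223) = 0.4724/6.301 = 0.07497.

0.0750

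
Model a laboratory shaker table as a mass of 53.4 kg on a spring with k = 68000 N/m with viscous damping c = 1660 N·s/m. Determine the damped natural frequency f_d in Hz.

ω_n = √(k/m) = √(68000/53.4) = 35.68 rad/s.
Critical damping c_c = 2√(k·m) = 2√(68000 × 53.4) = 3811 N·s/m, so ζ = c/c_c = 1660/3811 = 0.4356.
ω_d = ω_n√(1 − ζ²) = 35.68 × √(1 − 0.190) = 32.12 rad/s.
f_d = ω_d/(2π) = 5.112 Hz.

5.11 Hz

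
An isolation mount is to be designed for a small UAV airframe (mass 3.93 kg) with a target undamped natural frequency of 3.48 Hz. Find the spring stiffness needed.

1880 N/m

ω_n = 2πf_n = 2π × 3.48 = 21.87 rad/s.
k = m·ω_n² = 3.93 × 21.87² = 3.93 × 478.1 = 1879 N/m.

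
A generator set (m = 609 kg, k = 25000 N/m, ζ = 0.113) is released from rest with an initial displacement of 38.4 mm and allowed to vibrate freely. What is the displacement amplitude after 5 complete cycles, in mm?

Logarithmic decrement δ = 2πζ/√(1 − ζ²) = 2π × 0.1130/√(1 − 0.0128) = 0.7146.
After n cycles, x_n/x₀ = e^(−nδ), so x_5 = 38.4 × e^(−5 × 0.7146) = 38.4 × 0.02807 = 1.078 mm.

1.08 mm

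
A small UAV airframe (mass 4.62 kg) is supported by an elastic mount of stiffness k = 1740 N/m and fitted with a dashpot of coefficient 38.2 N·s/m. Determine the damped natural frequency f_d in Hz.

ω_n = √(k/m) = √(1740/4.62) = 19.41 rad/s.
Critical damping c_c = 2√(k·m) = 2√(1740 × 4.62) = 179.3 N·s/m, so ζ = c/c_c = 38.2/179.3 = 0.2130.
ω_d = ω_n√(1 − ζ²) = 19.41 × √(1 − 0.0454) = 18.96 rad/s.
f_d = ω_d/(2π) = 3.018 Hz.

3.02 Hz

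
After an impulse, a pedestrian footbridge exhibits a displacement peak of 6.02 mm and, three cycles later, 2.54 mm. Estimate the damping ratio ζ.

Logarithmic decrement δ = (1/n)·ln(x₀/x_n) = (1/3)·ln(6.02/2.54) = (1/3)·ln(2.370) = 0.2876.
ζ = δ/√(4π² + δ²) = 0.2876/√(39.48 + 0.0827) = 0.2876/6.290 = 0.04573.

0.0457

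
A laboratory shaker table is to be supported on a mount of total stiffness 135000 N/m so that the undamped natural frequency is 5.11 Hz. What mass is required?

131 kg

ω_n = 2πf_n = 2π × 5.11 = 32.11 rad/s.
m = k/ω_n² = 135000/32.11² = 135000/1031 = 131.0 kg.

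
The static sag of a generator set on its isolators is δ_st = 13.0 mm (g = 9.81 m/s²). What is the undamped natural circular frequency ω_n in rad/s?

27.5 rad/s

ω_n = √(g/δ_st) = √(9.81/0.0130) = √754.6 = 27.47 rad/s.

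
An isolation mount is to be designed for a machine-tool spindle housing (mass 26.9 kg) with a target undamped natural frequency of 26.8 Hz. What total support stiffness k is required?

763000 N/m

ω_n = 2πf_n = 2π × 26.8 = 168.4 rad/s.
k = m·ω_n² = 26.9 × 168.4² = 26.9 × 28350 = 762700 N/m.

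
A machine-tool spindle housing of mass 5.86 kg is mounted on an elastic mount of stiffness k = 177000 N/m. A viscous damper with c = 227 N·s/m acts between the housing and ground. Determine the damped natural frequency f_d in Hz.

ω_n = √(k/m) = √(177000/5.86) = 173.8 rad/s.
Critical damping c_c = 2√(k·m) = 2√(177000 × 5.86) = 2037 N·s/m, so ζ = c/c_c = 227/2037 = 0.1114.
ω_d = ω_n√(1 − ζ²) = 173.8 × √(1 − 0.0124) = 172.7 rad/s.
f_d = ω_d/(2π) = 27.49 Hz.

27.5 Hz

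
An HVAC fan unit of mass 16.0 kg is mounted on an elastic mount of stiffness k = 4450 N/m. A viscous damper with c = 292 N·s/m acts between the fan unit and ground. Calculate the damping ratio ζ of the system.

ω_n = √(k/m) = √(4450/16.0) = 16.68 rad/s.
Critical damping c_c = 2√(k·m) = 2√(4450 × 16.0) = 533.7 N·s/m, so ζ = c/c_c = 292/533.7 = 0.5472.

0.547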